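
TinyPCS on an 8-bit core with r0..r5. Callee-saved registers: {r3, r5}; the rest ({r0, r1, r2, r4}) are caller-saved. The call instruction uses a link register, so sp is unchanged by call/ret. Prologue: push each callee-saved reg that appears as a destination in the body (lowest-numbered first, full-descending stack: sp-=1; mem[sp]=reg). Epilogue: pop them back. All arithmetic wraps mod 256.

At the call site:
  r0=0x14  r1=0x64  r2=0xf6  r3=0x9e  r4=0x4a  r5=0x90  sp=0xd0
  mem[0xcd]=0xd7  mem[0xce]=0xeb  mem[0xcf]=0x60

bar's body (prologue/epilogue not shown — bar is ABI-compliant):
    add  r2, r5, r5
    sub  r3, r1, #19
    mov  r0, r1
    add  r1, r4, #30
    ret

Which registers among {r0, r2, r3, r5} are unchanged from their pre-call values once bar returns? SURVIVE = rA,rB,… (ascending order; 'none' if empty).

SURVIVE = r3,r5

prologue: push r3 → mem[0xcf]=0x9e, sp=0xcf
body[0] add  r2, r5, r5 → r2=0x20
body[1] sub  r3, r1, #19 → r3=0x51
body[2] mov  r0, r1 → r0=0x64
body[3] add  r1, r4, #30 → r1=0x68
epilogue: pop r3=0x9e, sp=0xd0
r0: caller-saved, written=True
r2: caller-saved, written=True
r3: callee-saved, written=True
r5: callee-saved, written=False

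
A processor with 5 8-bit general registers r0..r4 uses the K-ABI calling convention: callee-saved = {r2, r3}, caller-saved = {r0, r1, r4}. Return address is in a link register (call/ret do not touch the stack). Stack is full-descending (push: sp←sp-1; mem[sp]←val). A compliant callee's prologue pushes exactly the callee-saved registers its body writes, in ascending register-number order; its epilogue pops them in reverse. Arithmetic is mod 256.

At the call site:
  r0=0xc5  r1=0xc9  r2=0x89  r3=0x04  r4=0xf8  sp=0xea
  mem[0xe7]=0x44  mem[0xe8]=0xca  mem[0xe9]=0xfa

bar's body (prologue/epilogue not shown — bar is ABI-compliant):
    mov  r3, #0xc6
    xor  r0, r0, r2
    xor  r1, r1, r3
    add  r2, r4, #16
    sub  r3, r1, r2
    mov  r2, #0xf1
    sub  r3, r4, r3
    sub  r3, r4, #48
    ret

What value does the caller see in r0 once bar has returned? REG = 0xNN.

prologue: push r2 → mem[0xe9]=0x89, sp=0xe9
prologue: push r3 → mem[0xe8]=0x04, sp=0xe8
body[0] mov  r3, #0xc6 → r3=0xc6
body[1] xor  r0, r0, r2 → r0=0x4c
body[2] xor  r1, r1, r3 → r1=0x0f
body[3] add  r2, r4, #16 → r2=0x08
body[4] sub  r3, r1, r2 → r3=0x07
body[5] mov  r2, #0xf1 → r2=0xf1
body[6] sub  r3, r4, r3 → r3=0xf1
body[7] sub  r3, r4, #48 → r3=0xc8
epilogue: pop r3=0x04, sp=0xe9
epilogue: pop r2=0x89, sp=0xea
r0 is caller-saved → body value

REG = 0x4c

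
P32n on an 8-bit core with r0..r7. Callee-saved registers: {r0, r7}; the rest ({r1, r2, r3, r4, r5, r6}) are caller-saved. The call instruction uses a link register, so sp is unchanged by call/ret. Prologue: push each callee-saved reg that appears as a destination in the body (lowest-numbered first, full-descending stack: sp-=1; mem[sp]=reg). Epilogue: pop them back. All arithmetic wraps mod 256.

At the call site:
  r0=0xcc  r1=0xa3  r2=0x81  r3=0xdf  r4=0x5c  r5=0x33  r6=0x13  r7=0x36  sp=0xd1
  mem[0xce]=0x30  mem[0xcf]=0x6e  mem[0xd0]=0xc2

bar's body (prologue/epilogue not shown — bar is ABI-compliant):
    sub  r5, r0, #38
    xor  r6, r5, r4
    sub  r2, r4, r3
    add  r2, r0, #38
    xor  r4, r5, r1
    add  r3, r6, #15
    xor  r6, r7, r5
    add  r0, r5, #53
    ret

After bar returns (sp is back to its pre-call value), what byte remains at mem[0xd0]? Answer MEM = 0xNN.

prologue: push r0 -> mem[0xd0]=0xcc, sp=0xd0
body[0] sub  r5, r0, #38 -> r5=0xa6
body[1] xor  r6, r5, r4 -> r6=0xfa
body[2] sub  r2, r4, r3 -> r2=0x7d
body[3] add  r2, r0, #38 -> r2=0xf2
body[4] xor  r4, r5, r1 -> r4=0x05
body[5] add  r3, r6, #15 -> r3=0x09
body[6] xor  r6, r7, r5 -> r6=0x90
body[7] add  r0, r5, #53 -> r0=0xdb
epilogue: pop r0=0xcc, sp=0xd1
prologue pushed ['r0'] at ['0xd0']

MEM = 0xcc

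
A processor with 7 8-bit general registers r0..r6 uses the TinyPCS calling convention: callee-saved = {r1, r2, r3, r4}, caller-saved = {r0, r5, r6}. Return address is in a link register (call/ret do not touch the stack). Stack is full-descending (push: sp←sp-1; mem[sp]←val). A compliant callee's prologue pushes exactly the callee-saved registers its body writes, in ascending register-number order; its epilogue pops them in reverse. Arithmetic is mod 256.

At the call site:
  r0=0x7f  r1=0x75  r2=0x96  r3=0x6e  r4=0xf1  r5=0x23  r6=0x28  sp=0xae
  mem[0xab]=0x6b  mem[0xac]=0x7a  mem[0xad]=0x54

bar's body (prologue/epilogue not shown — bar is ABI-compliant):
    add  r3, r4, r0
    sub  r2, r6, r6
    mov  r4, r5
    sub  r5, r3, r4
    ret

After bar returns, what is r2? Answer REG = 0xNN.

prologue: push r2 -> mem[0xad]=0x96, sp=0xad
prologue: push r3 -> mem[0xac]=0x6e, sp=0xac
prologue: push r4 -> mem[0xab]=0xf1, sp=0xab
body[0] add  r3, r4, r0 -> r3=0x70
body[1] sub  r2, r6, r6 -> r2=0x00
body[2] mov  r4, r5 -> r4=0x23
body[3] sub  r5, r3, r4 -> r5=0x4d
epilogue: pop r4=0xf1, sp=0xac
epilogue: pop r3=0x6e, sp=0xad
epilogue: pop r2=0x96, sp=0xae
r2 is callee-saved -> restored

REG = 0x96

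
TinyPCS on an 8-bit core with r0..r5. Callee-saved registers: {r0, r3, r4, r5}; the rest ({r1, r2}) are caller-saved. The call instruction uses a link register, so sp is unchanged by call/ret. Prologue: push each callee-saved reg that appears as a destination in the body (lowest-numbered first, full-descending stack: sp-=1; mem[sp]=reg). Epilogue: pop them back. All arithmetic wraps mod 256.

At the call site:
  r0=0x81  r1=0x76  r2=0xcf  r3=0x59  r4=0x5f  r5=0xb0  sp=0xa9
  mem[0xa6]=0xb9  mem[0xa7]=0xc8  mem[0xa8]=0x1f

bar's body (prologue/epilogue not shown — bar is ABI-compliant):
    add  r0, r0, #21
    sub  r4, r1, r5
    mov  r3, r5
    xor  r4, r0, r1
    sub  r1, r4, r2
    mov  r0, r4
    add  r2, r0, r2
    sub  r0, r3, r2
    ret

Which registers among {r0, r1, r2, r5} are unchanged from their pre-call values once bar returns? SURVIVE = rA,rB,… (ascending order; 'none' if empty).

SURVIVE = r0,r5

prologue: push r0 → mem[0xa8]=0x81, sp=0xa8
prologue: push r3 → mem[0xa7]=0x59, sp=0xa7
prologue: push r4 → mem[0xa6]=0x5f, sp=0xa6
body[0] add  r0, r0, #21 → r0=0x96
body[1] sub  r4, r1, r5 → r4=0xc6
body[2] mov  r3, r5 → r3=0xb0
body[3] xor  r4, r0, r1 → r4=0xe0
body[4] sub  r1, r4, r2 → r1=0x11
body[5] mov  r0, r4 → r0=0xe0
body[6] add  r2, r0, r2 → r2=0xaf
body[7] sub  r0, r3, r2 → r0=0x01
epilogue: pop r4=0x5f, sp=0xa7
epilogue: pop r3=0x59, sp=0xa8
epilogue: pop r0=0x81, sp=0xa9
r0: callee-saved, written=True
r1: caller-saved, written=True
r2: caller-saved, written=True
r5: callee-saved, written=False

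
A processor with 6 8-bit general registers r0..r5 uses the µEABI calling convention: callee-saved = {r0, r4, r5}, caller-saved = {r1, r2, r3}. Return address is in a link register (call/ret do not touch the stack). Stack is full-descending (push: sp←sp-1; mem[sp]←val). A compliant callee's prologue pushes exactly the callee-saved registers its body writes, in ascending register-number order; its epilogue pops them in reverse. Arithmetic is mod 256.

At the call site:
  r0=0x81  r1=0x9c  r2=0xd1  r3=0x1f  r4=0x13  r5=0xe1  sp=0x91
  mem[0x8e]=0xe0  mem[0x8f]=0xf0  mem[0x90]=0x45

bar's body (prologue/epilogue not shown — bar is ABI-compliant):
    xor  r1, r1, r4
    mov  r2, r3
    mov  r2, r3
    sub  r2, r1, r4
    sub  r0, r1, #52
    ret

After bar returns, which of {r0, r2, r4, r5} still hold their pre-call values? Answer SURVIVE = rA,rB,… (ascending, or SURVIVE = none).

SURVIVE = r0,r4,r5

prologue: push r0 → mem[0x90]=0x81, sp=0x90
body[0] xor  r1, r1, r4 → r1=0x8f
body[1] mov  r2, r3 → r2=0x1f
body[2] mov  r2, r3 → r2=0x1f
body[3] sub  r2, r1, r4 → r2=0x7c
body[4] sub  r0, r1, #52 → r0=0x5b
epilogue: pop r0=0x81, sp=0x91
r0: callee-saved, written=True
r2: caller-saved, written=True
r4: callee-saved, written=False
r5: callee-saved, written=False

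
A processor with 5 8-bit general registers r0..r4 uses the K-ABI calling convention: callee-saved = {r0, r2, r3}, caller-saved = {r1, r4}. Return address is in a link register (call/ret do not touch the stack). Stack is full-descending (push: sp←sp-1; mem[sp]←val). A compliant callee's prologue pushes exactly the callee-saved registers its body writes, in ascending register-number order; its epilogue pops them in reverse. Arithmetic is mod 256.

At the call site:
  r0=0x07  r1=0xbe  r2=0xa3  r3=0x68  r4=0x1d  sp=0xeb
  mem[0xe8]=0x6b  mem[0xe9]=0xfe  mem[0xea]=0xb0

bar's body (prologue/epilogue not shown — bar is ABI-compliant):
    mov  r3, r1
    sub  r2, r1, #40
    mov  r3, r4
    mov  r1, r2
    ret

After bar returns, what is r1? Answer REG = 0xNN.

REG = 0x96

prologue: push r2 → mem[0xea]=0xa3, sp=0xea
prologue: push r3 → mem[0xe9]=0x68, sp=0xe9
body[0] mov  r3, r1 → r3=0xbe
body[1] sub  r2, r1, #40 → r2=0x96
body[2] mov  r3, r4 → r3=0x1d
body[3] mov  r1, r2 → r1=0x96
epilogue: pop r3=0x68, sp=0xea
epilogue: pop r2=0xa3, sp=0xeb
r1 is caller-saved → body value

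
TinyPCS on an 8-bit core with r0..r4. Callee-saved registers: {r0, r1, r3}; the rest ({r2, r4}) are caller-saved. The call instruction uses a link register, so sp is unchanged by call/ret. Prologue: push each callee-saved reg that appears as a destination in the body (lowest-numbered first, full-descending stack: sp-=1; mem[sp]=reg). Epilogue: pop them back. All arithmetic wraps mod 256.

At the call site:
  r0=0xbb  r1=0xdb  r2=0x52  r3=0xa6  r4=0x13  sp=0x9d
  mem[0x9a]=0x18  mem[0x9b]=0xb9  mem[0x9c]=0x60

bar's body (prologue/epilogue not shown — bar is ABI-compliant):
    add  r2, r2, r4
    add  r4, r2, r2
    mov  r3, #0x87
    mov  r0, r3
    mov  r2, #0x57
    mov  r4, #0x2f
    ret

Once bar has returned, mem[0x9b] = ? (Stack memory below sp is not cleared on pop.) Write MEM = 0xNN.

prologue: push r0 -> mem[0x9c]=0xbb, sp=0x9c
prologue: push r3 -> mem[0x9b]=0xa6, sp=0x9b
body[0] add  r2, r2, r4 -> r2=0x65
body[1] add  r4, r2, r2 -> r4=0xca
body[2] mov  r3, #0x87 -> r3=0x87
body[3] mov  r0, r3 -> r0=0x87
body[4] mov  r2, #0x57 -> r2=0x57
body[5] mov  r4, #0x2f -> r4=0x2f
epilogue: pop r3=0xa6, sp=0x9c
epilogue: pop r0=0xbb, sp=0x9d
prologue pushed ['r0', 'r3'] at ['0x9c', '0x9b']

MEM = 0xa6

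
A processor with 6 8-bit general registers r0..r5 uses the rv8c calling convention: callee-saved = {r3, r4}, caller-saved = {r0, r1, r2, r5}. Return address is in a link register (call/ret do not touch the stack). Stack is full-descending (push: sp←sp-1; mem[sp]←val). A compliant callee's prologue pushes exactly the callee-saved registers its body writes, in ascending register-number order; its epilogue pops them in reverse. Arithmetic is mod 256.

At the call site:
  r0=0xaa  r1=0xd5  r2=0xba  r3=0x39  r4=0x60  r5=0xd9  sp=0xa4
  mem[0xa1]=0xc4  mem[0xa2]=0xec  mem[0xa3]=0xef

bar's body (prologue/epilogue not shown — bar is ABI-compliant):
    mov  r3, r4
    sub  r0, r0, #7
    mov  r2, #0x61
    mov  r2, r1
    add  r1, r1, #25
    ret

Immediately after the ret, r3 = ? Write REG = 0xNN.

prologue: push r3 → mem[0xa3]=0x39, sp=0xa3
body[0] mov  r3, r4 → r3=0x60
body[1] sub  r0, r0, #7 → r0=0xa3
body[2] mov  r2, #0x61 → r2=0x61
body[3] mov  r2, r1 → r2=0xd5
body[4] add  r1, r1, #25 → r1=0xee
epilogue: pop r3=0x39, sp=0xa4
r3 is callee-saved → restored

REG = 0x39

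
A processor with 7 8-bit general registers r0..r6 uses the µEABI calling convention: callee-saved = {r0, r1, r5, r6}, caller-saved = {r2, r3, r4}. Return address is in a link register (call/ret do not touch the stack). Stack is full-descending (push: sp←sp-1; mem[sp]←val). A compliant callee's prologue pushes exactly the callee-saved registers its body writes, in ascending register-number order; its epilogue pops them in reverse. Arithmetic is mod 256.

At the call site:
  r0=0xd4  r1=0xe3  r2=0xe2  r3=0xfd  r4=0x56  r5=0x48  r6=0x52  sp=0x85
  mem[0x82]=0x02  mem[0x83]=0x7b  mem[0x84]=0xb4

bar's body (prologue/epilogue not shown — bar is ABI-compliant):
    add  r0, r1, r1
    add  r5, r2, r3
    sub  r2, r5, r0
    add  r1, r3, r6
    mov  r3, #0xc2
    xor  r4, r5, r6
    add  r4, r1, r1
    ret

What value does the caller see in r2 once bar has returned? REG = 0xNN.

prologue: push r0 → mem[0x84]=0xd4, sp=0x84
prologue: push r1 → mem[0x83]=0xe3, sp=0x83
prologue: push r5 → mem[0x82]=0x48, sp=0x82
body[0] add  r0, r1, r1 → r0=0xc6
body[1] add  r5, r2, r3 → r5=0xdf
body[2] sub  r2, r5, r0 → r2=0x19
body[3] add  r1, r3, r6 → r1=0x4f
body[4] mov  r3, #0xc2 → r3=0xc2
body[5] xor  r4, r5, r6 → r4=0x8d
body[6] add  r4, r1, r1 → r4=0x9e
epilogue: pop r5=0x48, sp=0x83
epilogue: pop r1=0xe3, sp=0x84
epilogue: pop r0=0xd4, sp=0x85
r2 is caller-saved → body value

REG = 0x19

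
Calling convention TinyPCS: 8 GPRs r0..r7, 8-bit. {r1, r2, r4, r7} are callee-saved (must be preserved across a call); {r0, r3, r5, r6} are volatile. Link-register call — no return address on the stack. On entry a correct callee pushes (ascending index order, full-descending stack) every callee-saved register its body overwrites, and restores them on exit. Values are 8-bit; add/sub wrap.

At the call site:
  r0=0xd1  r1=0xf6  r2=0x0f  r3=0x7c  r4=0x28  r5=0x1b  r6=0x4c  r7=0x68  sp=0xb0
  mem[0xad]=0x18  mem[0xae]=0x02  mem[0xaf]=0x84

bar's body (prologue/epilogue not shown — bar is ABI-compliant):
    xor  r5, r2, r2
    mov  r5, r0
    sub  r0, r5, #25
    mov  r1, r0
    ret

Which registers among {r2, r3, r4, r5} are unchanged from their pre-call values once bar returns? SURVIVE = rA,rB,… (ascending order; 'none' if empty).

prologue: push r1 → mem[0xaf]=0xf6, sp=0xaf
body[0] xor  r5, r2, r2 → r5=0x00
body[1] mov  r5, r0 → r5=0xd1
body[2] sub  r0, r5, #25 → r0=0xb8
body[3] mov  r1, r0 → r1=0xb8
epilogue: pop r1=0xf6, sp=0xb0
r2: callee-saved, written=False
r3: caller-saved, written=False
r4: callee-saved, written=False
r5: caller-saved, written=True

SURVIVE = r2,r3,r4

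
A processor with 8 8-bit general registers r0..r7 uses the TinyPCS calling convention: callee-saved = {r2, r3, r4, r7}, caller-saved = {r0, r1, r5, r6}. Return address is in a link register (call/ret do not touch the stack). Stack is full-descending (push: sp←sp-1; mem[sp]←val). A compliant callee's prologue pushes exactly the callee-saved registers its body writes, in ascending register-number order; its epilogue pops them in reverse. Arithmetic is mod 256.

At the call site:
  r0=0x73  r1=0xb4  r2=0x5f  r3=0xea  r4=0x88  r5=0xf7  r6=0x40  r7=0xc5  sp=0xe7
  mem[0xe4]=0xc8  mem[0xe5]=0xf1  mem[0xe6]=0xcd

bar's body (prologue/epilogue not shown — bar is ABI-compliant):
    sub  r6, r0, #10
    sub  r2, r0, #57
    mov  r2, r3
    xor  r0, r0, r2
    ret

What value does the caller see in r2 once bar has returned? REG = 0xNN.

REG = 0x5f

prologue: push r2 -> mem[0xe6]=0x5f, sp=0xe6
body[0] sub  r6, r0, #10 -> r6=0x69
body[1] sub  r2, r0, #57 -> r2=0x3a
body[2] mov  r2, r3 -> r2=0xea
body[3] xor  r0, r0, r2 -> r0=0x99
epilogue: pop r2=0x5f, sp=0xe7
r2 is callee-saved -> restored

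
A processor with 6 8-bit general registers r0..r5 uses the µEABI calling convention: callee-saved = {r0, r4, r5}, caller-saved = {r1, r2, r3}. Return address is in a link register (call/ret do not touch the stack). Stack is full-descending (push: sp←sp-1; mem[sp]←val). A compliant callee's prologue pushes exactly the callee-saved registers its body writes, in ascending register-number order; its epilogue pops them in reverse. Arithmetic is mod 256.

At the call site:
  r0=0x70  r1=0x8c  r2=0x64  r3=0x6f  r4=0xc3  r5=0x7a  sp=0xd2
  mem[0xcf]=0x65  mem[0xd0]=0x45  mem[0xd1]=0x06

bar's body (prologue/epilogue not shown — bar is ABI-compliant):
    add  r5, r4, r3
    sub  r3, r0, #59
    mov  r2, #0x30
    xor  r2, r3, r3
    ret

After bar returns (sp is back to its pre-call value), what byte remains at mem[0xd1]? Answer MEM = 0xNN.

prologue: push r5 -> mem[0xd1]=0x7a, sp=0xd1
body[0] add  r5, r4, r3 -> r5=0x32
body[1] sub  r3, r0, #59 -> r3=0x35
body[2] mov  r2, #0x30 -> r2=0x30
body[3] xor  r2, r3, r3 -> r2=0x00
epilogue: pop r5=0x7a, sp=0xd2
prologue pushed ['r5'] at ['0xd1']

MEM = 0x7a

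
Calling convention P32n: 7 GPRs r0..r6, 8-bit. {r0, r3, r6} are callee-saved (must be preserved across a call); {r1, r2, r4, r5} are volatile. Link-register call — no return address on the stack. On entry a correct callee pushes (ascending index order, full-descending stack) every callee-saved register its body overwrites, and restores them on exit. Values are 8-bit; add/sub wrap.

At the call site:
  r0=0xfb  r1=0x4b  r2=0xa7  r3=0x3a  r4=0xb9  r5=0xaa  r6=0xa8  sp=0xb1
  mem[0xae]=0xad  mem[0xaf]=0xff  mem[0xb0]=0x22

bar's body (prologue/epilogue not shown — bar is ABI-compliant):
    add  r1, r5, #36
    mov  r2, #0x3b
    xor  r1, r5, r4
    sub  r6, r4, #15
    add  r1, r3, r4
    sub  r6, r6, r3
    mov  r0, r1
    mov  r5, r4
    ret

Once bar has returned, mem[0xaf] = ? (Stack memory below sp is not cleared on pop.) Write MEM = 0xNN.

prologue: push r0 -> mem[0xb0]=0xfb, sp=0xb0
prologue: push r6 -> mem[0xaf]=0xa8, sp=0xaf
body[0] add  r1, r5, #36 -> r1=0xce
body[1] mov  r2, #0x3b -> r2=0x3b
body[2] xor  r1, r5, r4 -> r1=0x13
body[3] sub  r6, r4, #15 -> r6=0xaa
body[4] add  r1, r3, r4 -> r1=0xf3
body[5] sub  r6, r6, r3 -> r6=0x70
body[6] mov  r0, r1 -> r0=0xf3
body[7] mov  r5, r4 -> r5=0xb9
epilogue: pop r6=0xa8, sp=0xb0
epilogue: pop r0=0xfb, sp=0xb1
prologue pushed ['r0', 'r6'] at ['0xb0', '0xaf']

MEM = 0xa8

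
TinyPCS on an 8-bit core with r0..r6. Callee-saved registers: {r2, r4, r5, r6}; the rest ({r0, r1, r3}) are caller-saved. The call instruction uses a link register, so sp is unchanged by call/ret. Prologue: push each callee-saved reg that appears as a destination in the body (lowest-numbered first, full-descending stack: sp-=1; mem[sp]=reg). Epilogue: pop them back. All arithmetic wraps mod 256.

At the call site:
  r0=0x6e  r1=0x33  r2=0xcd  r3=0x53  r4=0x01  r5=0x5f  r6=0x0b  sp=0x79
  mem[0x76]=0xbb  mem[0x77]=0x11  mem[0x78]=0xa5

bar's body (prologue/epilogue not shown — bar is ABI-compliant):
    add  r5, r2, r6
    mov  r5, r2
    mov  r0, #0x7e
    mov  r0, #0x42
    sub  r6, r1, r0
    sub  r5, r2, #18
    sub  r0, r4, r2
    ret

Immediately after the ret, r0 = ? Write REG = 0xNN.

prologue: push r5 -> mem[0x78]=0x5f, sp=0x78
prologue: push r6 -> mem[0x77]=0x0b, sp=0x77
body[0] add  r5, r2, r6 -> r5=0xd8
body[1] mov  r5, r2 -> r5=0xcd
body[2] mov  r0, #0x7e -> r0=0x7e
body[3] mov  r0, #0x42 -> r0=0x42
body[4] sub  r6, r1, r0 -> r6=0xf1
body[5] sub  r5, r2, #18 -> r5=0xbb
body[6] sub  r0, r4, r2 -> r0=0x34
epilogue: pop r6=0x0b, sp=0x78
epilogue: pop r5=0x5f, sp=0x79
r0 is caller-saved -> body value

REG = 0x34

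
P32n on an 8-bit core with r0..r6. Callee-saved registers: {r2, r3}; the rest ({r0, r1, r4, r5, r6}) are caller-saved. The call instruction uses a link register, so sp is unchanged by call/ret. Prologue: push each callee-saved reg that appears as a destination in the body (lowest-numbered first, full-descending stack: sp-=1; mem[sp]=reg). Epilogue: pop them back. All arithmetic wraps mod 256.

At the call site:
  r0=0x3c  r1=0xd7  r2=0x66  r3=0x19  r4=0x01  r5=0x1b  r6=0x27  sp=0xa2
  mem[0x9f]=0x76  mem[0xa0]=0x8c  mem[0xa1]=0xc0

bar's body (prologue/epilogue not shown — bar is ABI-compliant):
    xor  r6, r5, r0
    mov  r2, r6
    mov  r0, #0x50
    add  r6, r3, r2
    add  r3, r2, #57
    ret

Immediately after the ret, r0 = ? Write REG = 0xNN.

REG = 0x50

prologue: push r2 → mem[0xa1]=0x66, sp=0xa1
prologue: push r3 → mem[0xa0]=0x19, sp=0xa0
body[0] xor  r6, r5, r0 → r6=0x27
body[1] mov  r2, r6 → r2=0x27
body[2] mov  r0, #0x50 → r0=0x50
body[3] add  r6, r3, r2 → r6=0x40
body[4] add  r3, r2, #57 → r3=0x60
epilogue: pop r3=0x19, sp=0xa1
epilogue: pop r2=0x66, sp=0xa2
r0 is caller-saved → body value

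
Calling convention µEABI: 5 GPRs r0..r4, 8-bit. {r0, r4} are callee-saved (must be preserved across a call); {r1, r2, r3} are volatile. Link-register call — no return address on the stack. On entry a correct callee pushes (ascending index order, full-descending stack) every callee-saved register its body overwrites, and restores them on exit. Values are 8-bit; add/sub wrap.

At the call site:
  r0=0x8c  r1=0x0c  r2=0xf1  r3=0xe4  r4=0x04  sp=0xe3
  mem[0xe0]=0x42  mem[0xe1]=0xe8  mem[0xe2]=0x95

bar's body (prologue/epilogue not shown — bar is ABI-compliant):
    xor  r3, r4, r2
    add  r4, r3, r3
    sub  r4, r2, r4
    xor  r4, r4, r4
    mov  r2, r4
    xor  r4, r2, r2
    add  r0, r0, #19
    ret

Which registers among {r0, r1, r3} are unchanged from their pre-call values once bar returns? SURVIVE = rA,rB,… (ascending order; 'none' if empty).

prologue: push r0 -> mem[0xe2]=0x8c, sp=0xe2
prologue: push r4 -> mem[0xe1]=0x04, sp=0xe1
body[0] xor  r3, r4, r2 -> r3=0xf5
body[1] add  r4, r3, r3 -> r4=0xea
body[2] sub  r4, r2, r4 -> r4=0x07
body[3] xor  r4, r4, r4 -> r4=0x00
body[4] mov  r2, r4 -> r2=0x00
body[5] xor  r4, r2, r2 -> r4=0x00
body[6] add  r0, r0, #19 -> r0=0x9f
epilogue: pop r4=0x04, sp=0xe2
epilogue: pop r0=0x8c, sp=0xe3
r0: callee-saved, written=True
r1: caller-saved, written=False
r3: caller-saved, written=True

SURVIVE = r0,r1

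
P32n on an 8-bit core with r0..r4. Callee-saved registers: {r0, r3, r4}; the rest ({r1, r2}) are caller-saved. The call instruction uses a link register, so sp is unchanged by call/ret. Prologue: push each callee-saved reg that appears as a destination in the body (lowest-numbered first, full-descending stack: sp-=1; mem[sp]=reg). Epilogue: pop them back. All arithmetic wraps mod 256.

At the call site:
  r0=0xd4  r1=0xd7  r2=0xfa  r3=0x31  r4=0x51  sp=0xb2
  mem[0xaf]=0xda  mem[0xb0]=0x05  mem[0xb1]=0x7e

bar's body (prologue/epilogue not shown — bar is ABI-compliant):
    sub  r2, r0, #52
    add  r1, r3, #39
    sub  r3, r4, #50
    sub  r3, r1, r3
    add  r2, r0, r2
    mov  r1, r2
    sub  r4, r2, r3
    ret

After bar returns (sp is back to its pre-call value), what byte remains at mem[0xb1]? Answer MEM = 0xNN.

MEM = 0x31

prologue: push r3 -> mem[0xb1]=0x31, sp=0xb1
prologue: push r4 -> mem[0xb0]=0x51, sp=0xb0
body[0] sub  r2, r0, #52 -> r2=0xa0
body[1] add  r1, r3, #39 -> r1=0x58
body[2] sub  r3, r4, #50 -> r3=0x1f
body[3] sub  r3, r1, r3 -> r3=0x39
body[4] add  r2, r0, r2 -> r2=0x74
body[5] mov  r1, r2 -> r1=0x74
body[6] sub  r4, r2, r3 -> r4=0x3b
epilogue: pop r4=0x51, sp=0xb1
epilogue: pop r3=0x31, sp=0xb2
prologue pushed ['r3', 'r4'] at ['0xb1', '0xb0']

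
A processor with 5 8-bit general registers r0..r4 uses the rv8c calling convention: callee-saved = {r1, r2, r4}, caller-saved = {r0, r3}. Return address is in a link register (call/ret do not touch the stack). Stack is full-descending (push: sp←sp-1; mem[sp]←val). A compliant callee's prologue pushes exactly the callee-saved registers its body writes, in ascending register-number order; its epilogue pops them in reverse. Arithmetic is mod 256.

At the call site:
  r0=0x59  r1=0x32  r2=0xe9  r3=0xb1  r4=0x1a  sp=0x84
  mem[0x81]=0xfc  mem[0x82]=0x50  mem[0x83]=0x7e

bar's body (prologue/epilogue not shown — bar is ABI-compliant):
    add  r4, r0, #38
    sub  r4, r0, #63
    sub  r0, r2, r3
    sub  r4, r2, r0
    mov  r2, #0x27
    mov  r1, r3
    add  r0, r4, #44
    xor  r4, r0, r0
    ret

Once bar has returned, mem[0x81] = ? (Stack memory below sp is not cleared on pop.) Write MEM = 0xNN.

prologue: push r1 → mem[0x83]=0x32, sp=0x83
prologue: push r2 → mem[0x82]=0xe9, sp=0x82
prologue: push r4 → mem[0x81]=0x1a, sp=0x81
body[0] add  r4, r0, #38 → r4=0x7f
body[1] sub  r4, r0, #63 → r4=0x1a
body[2] sub  r0, r2, r3 → r0=0x38
body[3] sub  r4, r2, r0 → r4=0xb1
body[4] mov  r2, #0x27 → r2=0x27
body[5] mov  r1, r3 → r1=0xb1
body[6] add  r0, r4, #44 → r0=0xdd
body[7] xor  r4, r0, r0 → r4=0x00
epilogue: pop r4=0x1a, sp=0x82
epilogue: pop r2=0xe9, sp=0x83
epilogue: pop r1=0x32, sp=0x84
prologue pushed ['r1', 'r2', 'r4'] at ['0x83', '0x82', '0x81']

MEM = 0x1a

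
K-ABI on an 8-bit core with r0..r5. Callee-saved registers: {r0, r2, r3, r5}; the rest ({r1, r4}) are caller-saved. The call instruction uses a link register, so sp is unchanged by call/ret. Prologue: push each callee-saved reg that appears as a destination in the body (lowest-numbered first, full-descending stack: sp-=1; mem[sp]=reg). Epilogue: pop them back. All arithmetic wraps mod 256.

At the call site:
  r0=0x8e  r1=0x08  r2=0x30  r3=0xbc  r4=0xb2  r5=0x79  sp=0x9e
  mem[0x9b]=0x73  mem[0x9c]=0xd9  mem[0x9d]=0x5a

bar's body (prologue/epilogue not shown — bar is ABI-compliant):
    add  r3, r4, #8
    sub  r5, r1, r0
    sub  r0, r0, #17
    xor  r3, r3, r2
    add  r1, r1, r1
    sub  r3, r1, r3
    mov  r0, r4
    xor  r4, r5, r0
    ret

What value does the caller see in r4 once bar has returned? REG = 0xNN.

prologue: push r0 → mem[0x9d]=0x8e, sp=0x9d
prologue: push r3 → mem[0x9c]=0xbc, sp=0x9c
prologue: push r5 → mem[0x9b]=0x79, sp=0x9b
body[0] add  r3, r4, #8 → r3=0xba
body[1] sub  r5, r1, r0 → r5=0x7a
body[2] sub  r0, r0, #17 → r0=0x7d
body[3] xor  r3, r3, r2 → r3=0x8a
body[4] add  r1, r1, r1 → r1=0x10
body[5] sub  r3, r1, r3 → r3=0x86
body[6] mov  r0, r4 → r0=0xb2
body[7] xor  r4, r5, r0 → r4=0xc8
epilogue: pop r5=0x79, sp=0x9c
epilogue: pop r3=0xbc, sp=0x9d
epilogue: pop r0=0x8e, sp=0x9e
r4 is caller-saved → body value

REG = 0xc8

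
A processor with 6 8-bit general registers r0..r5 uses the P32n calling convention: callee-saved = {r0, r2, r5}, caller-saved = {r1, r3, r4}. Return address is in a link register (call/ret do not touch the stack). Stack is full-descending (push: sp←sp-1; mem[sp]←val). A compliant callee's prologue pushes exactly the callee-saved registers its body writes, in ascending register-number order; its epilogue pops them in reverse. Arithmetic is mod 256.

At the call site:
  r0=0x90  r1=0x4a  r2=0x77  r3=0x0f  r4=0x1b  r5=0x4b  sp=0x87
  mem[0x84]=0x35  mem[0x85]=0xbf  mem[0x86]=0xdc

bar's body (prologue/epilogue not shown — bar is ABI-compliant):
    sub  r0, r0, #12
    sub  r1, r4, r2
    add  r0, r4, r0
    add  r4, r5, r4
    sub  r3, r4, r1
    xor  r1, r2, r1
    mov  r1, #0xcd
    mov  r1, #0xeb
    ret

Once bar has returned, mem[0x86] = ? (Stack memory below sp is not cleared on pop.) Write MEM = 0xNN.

MEM = 0x90

prologue: push r0 -> mem[0x86]=0x90, sp=0x86
body[0] sub  r0, r0, #12 -> r0=0x84
body[1] sub  r1, r4, r2 -> r1=0xa4
body[2] add  r0, r4, r0 -> r0=0x9f
body[3] add  r4, r5, r4 -> r4=0x66
body[4] sub  r3, r4, r1 -> r3=0xc2
body[5] xor  r1, r2, r1 -> r1=0xd3
body[6] mov  r1, #0xcd -> r1=0xcd
body[7] mov  r1, #0xeb -> r1=0xeb
epilogue: pop r0=0x90, sp=0x87
prologue pushed ['r0'] at ['0x86']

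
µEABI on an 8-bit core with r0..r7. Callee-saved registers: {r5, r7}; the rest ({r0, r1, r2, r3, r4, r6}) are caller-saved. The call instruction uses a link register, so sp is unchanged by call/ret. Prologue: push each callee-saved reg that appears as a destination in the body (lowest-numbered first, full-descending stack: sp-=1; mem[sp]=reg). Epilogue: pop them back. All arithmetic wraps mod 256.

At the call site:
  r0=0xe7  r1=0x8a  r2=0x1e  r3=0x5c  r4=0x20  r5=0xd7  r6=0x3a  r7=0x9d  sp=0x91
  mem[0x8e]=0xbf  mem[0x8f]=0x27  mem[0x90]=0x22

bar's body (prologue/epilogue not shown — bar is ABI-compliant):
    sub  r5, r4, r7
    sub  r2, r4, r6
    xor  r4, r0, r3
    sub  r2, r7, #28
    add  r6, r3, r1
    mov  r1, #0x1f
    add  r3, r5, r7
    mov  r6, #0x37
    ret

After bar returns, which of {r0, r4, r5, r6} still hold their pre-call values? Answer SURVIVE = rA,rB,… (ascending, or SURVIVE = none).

SURVIVE = r0,r5

prologue: push r5 → mem[0x90]=0xd7, sp=0x90
body[0] sub  r5, r4, r7 → r5=0x83
body[1] sub  r2, r4, r6 → r2=0xe6
body[2] xor  r4, r0, r3 → r4=0xbb
body[3] sub  r2, r7, #28 → r2=0x81
body[4] add  r6, r3, r1 → r6=0xe6
body[5] mov  r1, #0x1f → r1=0x1f
body[6] add  r3, r5, r7 → r3=0x20
body[7] mov  r6, #0x37 → r6=0x37
epilogue: pop r5=0xd7, sp=0x91
r0: caller-saved, written=False
r4: caller-saved, written=True
r5: callee-saved, written=True
r6: caller-saved, written=True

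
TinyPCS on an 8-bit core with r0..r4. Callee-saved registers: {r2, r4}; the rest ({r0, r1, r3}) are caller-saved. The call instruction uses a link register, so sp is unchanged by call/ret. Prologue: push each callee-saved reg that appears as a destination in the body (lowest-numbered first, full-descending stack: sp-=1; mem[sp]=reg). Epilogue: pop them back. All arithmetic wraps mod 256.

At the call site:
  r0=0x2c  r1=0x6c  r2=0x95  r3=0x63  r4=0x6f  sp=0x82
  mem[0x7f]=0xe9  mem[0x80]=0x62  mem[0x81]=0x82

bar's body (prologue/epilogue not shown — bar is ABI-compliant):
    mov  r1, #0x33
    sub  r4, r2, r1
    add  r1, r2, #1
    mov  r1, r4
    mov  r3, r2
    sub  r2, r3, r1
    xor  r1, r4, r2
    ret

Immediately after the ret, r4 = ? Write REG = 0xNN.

prologue: push r2 -> mem[0x81]=0x95, sp=0x81
prologue: push r4 -> mem[0x80]=0x6f, sp=0x80
body[0] mov  r1, #0x33 -> r1=0x33
body[1] sub  r4, r2, r1 -> r4=0x62
body[2] add  r1, r2, #1 -> r1=0x96
body[3] mov  r1, r4 -> r1=0x62
body[4] mov  r3, r2 -> r3=0x95
body[5] sub  r2, r3, r1 -> r2=0x33
body[6] xor  r1, r4, r2 -> r1=0x51
epilogue: pop r4=0x6f, sp=0x81
epilogue: pop r2=0x95, sp=0x82
r4 is callee-saved -> restored

REG = 0x6f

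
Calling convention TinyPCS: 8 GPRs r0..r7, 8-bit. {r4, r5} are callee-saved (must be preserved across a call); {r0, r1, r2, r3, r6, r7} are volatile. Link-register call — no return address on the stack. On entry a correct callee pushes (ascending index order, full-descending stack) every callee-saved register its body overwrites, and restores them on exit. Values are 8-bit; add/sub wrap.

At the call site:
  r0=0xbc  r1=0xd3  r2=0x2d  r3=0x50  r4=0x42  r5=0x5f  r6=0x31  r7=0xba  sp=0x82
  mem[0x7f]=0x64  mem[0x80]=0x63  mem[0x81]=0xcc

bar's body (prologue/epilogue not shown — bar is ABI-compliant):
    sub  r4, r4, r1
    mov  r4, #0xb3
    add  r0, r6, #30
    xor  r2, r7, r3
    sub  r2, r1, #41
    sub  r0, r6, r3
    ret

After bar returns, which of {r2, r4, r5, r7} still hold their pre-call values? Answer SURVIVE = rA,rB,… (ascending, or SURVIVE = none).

SURVIVE = r4,r5,r7

prologue: push r4 → mem[0x81]=0x42, sp=0x81
body[0] sub  r4, r4, r1 → r4=0x6f
body[1] mov  r4, #0xb3 → r4=0xb3
body[2] add  r0, r6, #30 → r0=0x4f
body[3] xor  r2, r7, r3 → r2=0xea
body[4] sub  r2, r1, #41 → r2=0xaa
body[5] sub  r0, r6, r3 → r0=0xe1
epilogue: pop r4=0x42, sp=0x82
r2: caller-saved, written=True
r4: callee-saved, written=True
r5: callee-saved, written=False
r7: caller-saved, written=False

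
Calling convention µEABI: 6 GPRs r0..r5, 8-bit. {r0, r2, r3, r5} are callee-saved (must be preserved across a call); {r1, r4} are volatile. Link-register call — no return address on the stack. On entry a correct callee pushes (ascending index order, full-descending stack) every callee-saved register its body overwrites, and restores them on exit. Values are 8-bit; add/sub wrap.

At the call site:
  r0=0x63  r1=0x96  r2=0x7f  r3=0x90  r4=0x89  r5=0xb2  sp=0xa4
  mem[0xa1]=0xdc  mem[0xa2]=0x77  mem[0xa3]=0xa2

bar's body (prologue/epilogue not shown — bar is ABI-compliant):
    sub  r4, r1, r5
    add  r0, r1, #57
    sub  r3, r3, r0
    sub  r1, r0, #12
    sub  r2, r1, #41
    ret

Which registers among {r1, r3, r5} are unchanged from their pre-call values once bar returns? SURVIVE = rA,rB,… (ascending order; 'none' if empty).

prologue: push r0 -> mem[0xa3]=0x63, sp=0xa3
prologue: push r2 -> mem[0xa2]=0x7f, sp=0xa2
prologue: push r3 -> mem[0xa1]=0x90, sp=0xa1
body[0] sub  r4, r1, r5 -> r4=0xe4
body[1] add  r0, r1, #57 -> r0=0xcf
body[2] sub  r3, r3, r0 -> r3=0xc1
body[3] sub  r1, r0, #12 -> r1=0xc3
body[4] sub  r2, r1, #41 -> r2=0x9a
epilogue: pop r3=0x90, sp=0xa2
epilogue: pop r2=0x7f, sp=0xa3
epilogue: pop r0=0x63, sp=0xa4
r1: caller-saved, written=True
r3: callee-saved, written=True
r5: callee-saved, written=False

SURVIVE = r3,r5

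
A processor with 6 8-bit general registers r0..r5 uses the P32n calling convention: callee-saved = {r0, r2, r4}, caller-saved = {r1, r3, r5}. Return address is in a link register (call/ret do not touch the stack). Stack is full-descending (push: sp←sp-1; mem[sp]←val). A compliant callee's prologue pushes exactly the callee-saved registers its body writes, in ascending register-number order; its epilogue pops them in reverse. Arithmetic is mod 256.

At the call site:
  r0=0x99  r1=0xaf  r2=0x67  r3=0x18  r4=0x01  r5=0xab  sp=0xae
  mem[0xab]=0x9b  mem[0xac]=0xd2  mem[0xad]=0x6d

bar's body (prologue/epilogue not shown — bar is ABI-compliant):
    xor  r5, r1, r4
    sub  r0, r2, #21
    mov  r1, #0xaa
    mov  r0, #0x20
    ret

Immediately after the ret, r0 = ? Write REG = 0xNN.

REG = 0x99

prologue: push r0 → mem[0xad]=0x99, sp=0xad
body[0] xor  r5, r1, r4 → r5=0xae
body[1] sub  r0, r2, #21 → r0=0x52
body[2] mov  r1, #0xaa → r1=0xaa
body[3] mov  r0, #0x20 → r0=0x20
epilogue: pop r0=0x99, sp=0xae
r0 is callee-saved → restored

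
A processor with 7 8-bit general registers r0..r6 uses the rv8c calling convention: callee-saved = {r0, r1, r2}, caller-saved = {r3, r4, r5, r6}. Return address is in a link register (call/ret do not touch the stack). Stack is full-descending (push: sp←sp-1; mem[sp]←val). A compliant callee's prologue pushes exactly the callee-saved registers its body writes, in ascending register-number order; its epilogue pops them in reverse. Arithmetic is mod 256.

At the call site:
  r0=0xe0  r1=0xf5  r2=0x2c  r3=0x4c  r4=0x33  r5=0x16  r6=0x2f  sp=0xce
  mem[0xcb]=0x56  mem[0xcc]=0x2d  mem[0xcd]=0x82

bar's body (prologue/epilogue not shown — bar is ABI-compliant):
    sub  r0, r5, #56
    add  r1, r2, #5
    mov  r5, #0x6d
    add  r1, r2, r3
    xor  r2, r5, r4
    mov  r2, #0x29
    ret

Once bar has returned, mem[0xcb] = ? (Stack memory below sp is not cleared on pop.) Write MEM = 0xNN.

MEM = 0x2c

prologue: push r0 → mem[0xcd]=0xe0, sp=0xcd
prologue: push r1 → mem[0xcc]=0xf5, sp=0xcc
prologue: push r2 → mem[0xcb]=0x2c, sp=0xcb
body[0] sub  r0, r5, #56 → r0=0xde
body[1] add  r1, r2, #5 → r1=0x31
body[2] mov  r5, #0x6d → r5=0x6d
body[3] add  r1, r2, r3 → r1=0x78
body[4] xor  r2, r5, r4 → r2=0x5e
body[5] mov  r2, #0x29 → r2=0x29
epilogue: pop r2=0x2c, sp=0xcc
epilogue: pop r1=0xf5, sp=0xcd
epilogue: pop r0=0xe0, sp=0xce
prologue pushed ['r0', 'r1', 'r2'] at ['0xcd', '0xcc', '0xcb']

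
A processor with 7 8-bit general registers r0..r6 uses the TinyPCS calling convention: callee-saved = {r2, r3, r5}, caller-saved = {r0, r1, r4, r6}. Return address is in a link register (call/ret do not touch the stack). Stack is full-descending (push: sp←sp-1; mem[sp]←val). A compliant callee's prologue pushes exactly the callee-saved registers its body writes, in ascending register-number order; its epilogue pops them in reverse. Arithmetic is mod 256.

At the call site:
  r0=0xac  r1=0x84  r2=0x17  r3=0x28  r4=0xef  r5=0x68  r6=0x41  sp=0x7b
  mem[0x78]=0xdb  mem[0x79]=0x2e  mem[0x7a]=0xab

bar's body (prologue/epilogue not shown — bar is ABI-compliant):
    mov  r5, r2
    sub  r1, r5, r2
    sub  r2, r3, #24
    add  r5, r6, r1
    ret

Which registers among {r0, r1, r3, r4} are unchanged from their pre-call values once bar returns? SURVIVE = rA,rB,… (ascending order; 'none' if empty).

SURVIVE = r0,r3,r4

prologue: push r2 -> mem[0x7a]=0x17, sp=0x7a
prologue: push r5 -> mem[0x79]=0x68, sp=0x79
body[0] mov  r5, r2 -> r5=0x17
body[1] sub  r1, r5, r2 -> r1=0x00
body[2] sub  r2, r3, #24 -> r2=0x10
body[3] add  r5, r6, r1 -> r5=0x41
epilogue: pop r5=0x68, sp=0x7a
epilogue: pop r2=0x17, sp=0x7b
r0: caller-saved, written=False
r1: caller-saved, written=True
r3: callee-saved, written=False
r4: caller-saved, written=False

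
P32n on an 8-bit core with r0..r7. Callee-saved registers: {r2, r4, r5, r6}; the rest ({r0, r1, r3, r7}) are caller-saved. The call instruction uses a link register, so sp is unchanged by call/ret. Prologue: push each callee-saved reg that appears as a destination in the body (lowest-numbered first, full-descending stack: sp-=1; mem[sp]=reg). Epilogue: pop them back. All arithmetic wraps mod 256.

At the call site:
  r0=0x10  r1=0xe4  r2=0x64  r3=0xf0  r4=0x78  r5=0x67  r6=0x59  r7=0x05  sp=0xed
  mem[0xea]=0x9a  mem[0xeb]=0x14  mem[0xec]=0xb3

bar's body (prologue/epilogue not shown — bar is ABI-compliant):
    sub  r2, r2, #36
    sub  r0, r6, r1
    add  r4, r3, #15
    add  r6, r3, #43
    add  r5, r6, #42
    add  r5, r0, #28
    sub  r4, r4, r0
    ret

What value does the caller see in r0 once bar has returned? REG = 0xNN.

REG = 0x75

prologue: push r2 -> mem[0xec]=0x64, sp=0xec
prologue: push r4 -> mem[0xeb]=0x78, sp=0xeb
prologue: push r5 -> mem[0xea]=0x67, sp=0xea
prologue: push r6 -> mem[0xe9]=0x59, sp=0xe9
body[0] sub  r2, r2, #36 -> r2=0x40
body[1] sub  r0, r6, r1 -> r0=0x75
body[2] add  r4, r3, #15 -> r4=0xff
body[3] add  r6, r3, #43 -> r6=0x1b
body[4] add  r5, r6, #42 -> r5=0x45
body[5] add  r5, r0, #28 -> r5=0x91
body[6] sub  r4, r4, r0 -> r4=0x8a
epilogue: pop r6=0x59, sp=0xea
epilogue: pop r5=0x67, sp=0xeb
epilogue: pop r4=0x78, sp=0xec
epilogue: pop r2=0x64, sp=0xed
r0 is caller-saved -> body value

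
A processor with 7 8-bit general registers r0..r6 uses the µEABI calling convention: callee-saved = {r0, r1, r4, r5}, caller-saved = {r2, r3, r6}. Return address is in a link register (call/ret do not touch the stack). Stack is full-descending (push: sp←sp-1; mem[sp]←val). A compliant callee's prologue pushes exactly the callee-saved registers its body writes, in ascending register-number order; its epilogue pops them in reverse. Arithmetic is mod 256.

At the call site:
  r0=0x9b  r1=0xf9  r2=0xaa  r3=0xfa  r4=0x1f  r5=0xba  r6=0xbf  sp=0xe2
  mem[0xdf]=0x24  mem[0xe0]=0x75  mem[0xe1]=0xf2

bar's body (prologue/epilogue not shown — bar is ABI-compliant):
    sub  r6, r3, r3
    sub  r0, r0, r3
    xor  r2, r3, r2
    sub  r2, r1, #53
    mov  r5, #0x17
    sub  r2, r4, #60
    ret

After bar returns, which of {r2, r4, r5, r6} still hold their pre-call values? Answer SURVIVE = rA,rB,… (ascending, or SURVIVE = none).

SURVIVE = r4,r5

prologue: push r0 → mem[0xe1]=0x9b, sp=0xe1
prologue: push r5 → mem[0xe0]=0xba, sp=0xe0
body[0] sub  r6, r3, r3 → r6=0x00
body[1] sub  r0, r0, r3 → r0=0xa1
body[2] xor  r2, r3, r2 → r2=0x50
body[3] sub  r2, r1, #53 → r2=0xc4
body[4] mov  r5, #0x17 → r5=0x17
body[5] sub  r2, r4, #60 → r2=0xe3
epilogue: pop r5=0xba, sp=0xe1
epilogue: pop r0=0x9b, sp=0xe2
r2: caller-saved, written=True
r4: callee-saved, written=False
r5: callee-saved, written=True
r6: caller-saved, written=True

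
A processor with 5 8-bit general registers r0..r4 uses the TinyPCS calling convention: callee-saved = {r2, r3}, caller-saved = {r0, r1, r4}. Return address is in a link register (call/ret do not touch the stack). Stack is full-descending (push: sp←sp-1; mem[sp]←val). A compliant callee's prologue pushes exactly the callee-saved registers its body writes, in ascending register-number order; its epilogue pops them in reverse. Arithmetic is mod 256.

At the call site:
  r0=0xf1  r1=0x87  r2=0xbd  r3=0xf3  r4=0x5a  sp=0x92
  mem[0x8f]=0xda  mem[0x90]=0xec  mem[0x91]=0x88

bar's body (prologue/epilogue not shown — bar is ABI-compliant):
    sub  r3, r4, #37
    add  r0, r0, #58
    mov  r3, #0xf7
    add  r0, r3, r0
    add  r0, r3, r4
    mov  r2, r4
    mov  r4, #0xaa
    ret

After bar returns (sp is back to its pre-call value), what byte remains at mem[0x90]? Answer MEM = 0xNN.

prologue: push r2 → mem[0x91]=0xbd, sp=0x91
prologue: push r3 → mem[0x90]=0xf3, sp=0x90
body[0] sub  r3, r4, #37 → r3=0x35
body[1] add  r0, r0, #58 → r0=0x2b
body[2] mov  r3, #0xf7 → r3=0xf7
body[3] add  r0, r3, r0 → r0=0x22
body[4] add  r0, r3, r4 → r0=0x51
body[5] mov  r2, r4 → r2=0x5a
body[6] mov  r4, #0xaa → r4=0xaa
epilogue: pop r3=0xf3, sp=0x91
epilogue: pop r2=0xbd, sp=0x92
prologue pushed ['r2', 'r3'] at ['0x91', '0x90']

MEM = 0xf3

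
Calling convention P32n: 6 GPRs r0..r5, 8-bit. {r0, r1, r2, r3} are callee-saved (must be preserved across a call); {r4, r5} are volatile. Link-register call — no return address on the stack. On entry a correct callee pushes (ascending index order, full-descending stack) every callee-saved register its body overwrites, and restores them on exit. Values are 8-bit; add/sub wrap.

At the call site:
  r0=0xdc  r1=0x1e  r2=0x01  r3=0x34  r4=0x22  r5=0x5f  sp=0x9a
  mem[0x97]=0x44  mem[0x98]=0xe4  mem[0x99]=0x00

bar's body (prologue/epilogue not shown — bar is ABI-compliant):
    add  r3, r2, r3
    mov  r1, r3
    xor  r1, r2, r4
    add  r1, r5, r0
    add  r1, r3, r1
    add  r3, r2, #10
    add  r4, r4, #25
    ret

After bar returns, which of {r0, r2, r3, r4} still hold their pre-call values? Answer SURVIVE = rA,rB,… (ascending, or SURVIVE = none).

prologue: push r1 -> mem[0x99]=0x1e, sp=0x99
prologue: push r3 -> mem[0x98]=0x34, sp=0x98
body[0] add  r3, r2, r3 -> r3=0x35
body[1] mov  r1, r3 -> r1=0x35
body[2] xor  r1, r2, r4 -> r1=0x23
body[3] add  r1, r5, r0 -> r1=0x3b
body[4] add  r1, r3, r1 -> r1=0x70
body[5] add  r3, r2, #10 -> r3=0x0b
body[6] add  r4, r4, #25 -> r4=0x3b
epilogue: pop r3=0x34, sp=0x99
epilogue: pop r1=0x1e, sp=0x9a
r0: callee-saved, written=False
r2: callee-saved, written=False
r3: callee-saved, written=True
r4: caller-saved, written=True

SURVIVE = r0,r2,r3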